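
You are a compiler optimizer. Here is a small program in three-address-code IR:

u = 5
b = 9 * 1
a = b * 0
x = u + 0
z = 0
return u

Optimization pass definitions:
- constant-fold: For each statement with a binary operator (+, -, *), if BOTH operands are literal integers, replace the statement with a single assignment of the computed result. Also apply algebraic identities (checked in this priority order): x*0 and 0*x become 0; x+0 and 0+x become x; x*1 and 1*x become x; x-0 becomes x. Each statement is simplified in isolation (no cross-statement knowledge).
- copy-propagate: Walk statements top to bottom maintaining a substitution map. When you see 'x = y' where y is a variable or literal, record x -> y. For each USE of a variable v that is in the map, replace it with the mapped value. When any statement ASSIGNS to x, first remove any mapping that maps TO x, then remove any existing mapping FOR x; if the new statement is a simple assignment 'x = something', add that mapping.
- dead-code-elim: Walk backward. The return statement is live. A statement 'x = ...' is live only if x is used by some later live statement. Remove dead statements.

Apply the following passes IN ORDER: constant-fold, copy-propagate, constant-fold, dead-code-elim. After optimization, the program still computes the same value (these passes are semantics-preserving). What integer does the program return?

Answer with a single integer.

Answer: 5

Derivation:
Initial IR:
  u = 5
  b = 9 * 1
  a = b * 0
  x = u + 0
  z = 0
  return u
After constant-fold (6 stmts):
  u = 5
  b = 9
  a = 0
  x = u
  z = 0
  return u
After copy-propagate (6 stmts):
  u = 5
  b = 9
  a = 0
  x = 5
  z = 0
  return 5
After constant-fold (6 stmts):
  u = 5
  b = 9
  a = 0
  x = 5
  z = 0
  return 5
After dead-code-elim (1 stmts):
  return 5
Evaluate:
  u = 5  =>  u = 5
  b = 9 * 1  =>  b = 9
  a = b * 0  =>  a = 0
  x = u + 0  =>  x = 5
  z = 0  =>  z = 0
  return u = 5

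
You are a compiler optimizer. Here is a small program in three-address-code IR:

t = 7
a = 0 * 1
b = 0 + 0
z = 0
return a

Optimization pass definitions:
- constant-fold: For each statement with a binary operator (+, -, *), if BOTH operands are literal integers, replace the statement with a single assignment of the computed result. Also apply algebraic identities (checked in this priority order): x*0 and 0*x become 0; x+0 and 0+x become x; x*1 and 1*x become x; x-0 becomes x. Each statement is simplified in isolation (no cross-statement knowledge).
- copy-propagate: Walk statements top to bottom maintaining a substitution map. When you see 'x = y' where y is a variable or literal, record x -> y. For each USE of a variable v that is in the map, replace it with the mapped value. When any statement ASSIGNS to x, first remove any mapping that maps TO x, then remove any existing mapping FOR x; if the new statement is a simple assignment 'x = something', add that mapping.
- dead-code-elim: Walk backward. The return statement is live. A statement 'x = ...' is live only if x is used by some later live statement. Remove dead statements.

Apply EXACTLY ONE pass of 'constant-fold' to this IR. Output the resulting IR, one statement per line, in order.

Answer: t = 7
a = 0
b = 0
z = 0
return a

Derivation:
Applying constant-fold statement-by-statement:
  [1] t = 7  (unchanged)
  [2] a = 0 * 1  -> a = 0
  [3] b = 0 + 0  -> b = 0
  [4] z = 0  (unchanged)
  [5] return a  (unchanged)
Result (5 stmts):
  t = 7
  a = 0
  b = 0
  z = 0
  return a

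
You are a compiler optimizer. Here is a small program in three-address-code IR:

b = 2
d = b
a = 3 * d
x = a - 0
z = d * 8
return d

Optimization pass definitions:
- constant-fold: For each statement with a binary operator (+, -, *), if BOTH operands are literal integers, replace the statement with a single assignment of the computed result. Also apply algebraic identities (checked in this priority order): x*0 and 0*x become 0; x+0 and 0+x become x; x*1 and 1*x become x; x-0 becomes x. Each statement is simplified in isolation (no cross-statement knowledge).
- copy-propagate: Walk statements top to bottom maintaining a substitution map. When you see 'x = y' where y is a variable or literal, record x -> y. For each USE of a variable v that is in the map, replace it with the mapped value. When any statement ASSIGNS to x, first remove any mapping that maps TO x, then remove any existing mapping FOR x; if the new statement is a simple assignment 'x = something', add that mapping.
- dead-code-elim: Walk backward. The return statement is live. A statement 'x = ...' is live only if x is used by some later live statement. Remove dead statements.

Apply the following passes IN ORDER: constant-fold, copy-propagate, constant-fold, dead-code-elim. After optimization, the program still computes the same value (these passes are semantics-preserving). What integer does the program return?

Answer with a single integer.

Answer: 2

Derivation:
Initial IR:
  b = 2
  d = b
  a = 3 * d
  x = a - 0
  z = d * 8
  return d
After constant-fold (6 stmts):
  b = 2
  d = b
  a = 3 * d
  x = a
  z = d * 8
  return d
After copy-propagate (6 stmts):
  b = 2
  d = 2
  a = 3 * 2
  x = a
  z = 2 * 8
  return 2
After constant-fold (6 stmts):
  b = 2
  d = 2
  a = 6
  x = a
  z = 16
  return 2
After dead-code-elim (1 stmts):
  return 2
Evaluate:
  b = 2  =>  b = 2
  d = b  =>  d = 2
  a = 3 * d  =>  a = 6
  x = a - 0  =>  x = 6
  z = d * 8  =>  z = 16
  return d = 2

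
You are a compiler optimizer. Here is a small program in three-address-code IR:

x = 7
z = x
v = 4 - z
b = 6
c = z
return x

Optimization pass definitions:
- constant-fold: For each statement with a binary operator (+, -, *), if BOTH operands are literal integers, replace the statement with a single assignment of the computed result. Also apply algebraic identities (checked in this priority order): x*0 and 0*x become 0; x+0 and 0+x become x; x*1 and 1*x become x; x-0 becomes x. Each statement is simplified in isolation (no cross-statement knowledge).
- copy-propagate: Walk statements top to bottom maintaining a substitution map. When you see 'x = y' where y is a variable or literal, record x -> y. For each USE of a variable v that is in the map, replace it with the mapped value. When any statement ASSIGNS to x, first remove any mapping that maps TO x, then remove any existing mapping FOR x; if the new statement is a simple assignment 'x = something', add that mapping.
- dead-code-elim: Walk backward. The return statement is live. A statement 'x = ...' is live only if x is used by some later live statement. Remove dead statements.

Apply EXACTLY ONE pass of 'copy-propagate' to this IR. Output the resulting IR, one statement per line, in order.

Answer: x = 7
z = 7
v = 4 - 7
b = 6
c = 7
return 7

Derivation:
Applying copy-propagate statement-by-statement:
  [1] x = 7  (unchanged)
  [2] z = x  -> z = 7
  [3] v = 4 - z  -> v = 4 - 7
  [4] b = 6  (unchanged)
  [5] c = z  -> c = 7
  [6] return x  -> return 7
Result (6 stmts):
  x = 7
  z = 7
  v = 4 - 7
  b = 6
  c = 7
  return 7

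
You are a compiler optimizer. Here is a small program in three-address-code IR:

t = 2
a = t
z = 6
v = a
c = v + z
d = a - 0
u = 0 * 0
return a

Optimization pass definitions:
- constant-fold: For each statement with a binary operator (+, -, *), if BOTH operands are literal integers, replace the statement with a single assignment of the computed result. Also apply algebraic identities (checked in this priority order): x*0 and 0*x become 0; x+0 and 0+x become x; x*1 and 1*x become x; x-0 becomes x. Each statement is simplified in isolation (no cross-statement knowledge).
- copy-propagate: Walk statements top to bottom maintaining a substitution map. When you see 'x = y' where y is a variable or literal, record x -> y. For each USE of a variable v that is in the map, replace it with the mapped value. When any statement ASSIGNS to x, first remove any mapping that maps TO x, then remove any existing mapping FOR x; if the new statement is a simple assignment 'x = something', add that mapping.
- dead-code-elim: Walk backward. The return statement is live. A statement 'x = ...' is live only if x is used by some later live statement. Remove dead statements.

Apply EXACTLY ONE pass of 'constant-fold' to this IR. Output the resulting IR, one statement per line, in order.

Answer: t = 2
a = t
z = 6
v = a
c = v + z
d = a
u = 0
return a

Derivation:
Applying constant-fold statement-by-statement:
  [1] t = 2  (unchanged)
  [2] a = t  (unchanged)
  [3] z = 6  (unchanged)
  [4] v = a  (unchanged)
  [5] c = v + z  (unchanged)
  [6] d = a - 0  -> d = a
  [7] u = 0 * 0  -> u = 0
  [8] return a  (unchanged)
Result (8 stmts):
  t = 2
  a = t
  z = 6
  v = a
  c = v + z
  d = a
  u = 0
  return a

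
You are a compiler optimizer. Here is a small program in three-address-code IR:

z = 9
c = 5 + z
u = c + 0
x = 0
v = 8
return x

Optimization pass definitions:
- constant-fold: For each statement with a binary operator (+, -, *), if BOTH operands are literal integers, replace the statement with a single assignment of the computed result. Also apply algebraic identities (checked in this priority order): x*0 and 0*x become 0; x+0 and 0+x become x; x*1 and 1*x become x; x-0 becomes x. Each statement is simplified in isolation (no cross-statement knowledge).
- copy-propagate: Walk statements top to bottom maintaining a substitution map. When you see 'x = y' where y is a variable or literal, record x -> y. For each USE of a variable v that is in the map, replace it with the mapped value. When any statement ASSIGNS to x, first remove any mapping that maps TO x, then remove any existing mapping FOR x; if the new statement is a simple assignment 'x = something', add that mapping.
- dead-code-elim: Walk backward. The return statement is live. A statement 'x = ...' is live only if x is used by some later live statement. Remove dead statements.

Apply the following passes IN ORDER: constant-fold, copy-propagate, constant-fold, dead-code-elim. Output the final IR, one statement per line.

Answer: return 0

Derivation:
Initial IR:
  z = 9
  c = 5 + z
  u = c + 0
  x = 0
  v = 8
  return x
After constant-fold (6 stmts):
  z = 9
  c = 5 + z
  u = c
  x = 0
  v = 8
  return x
After copy-propagate (6 stmts):
  z = 9
  c = 5 + 9
  u = c
  x = 0
  v = 8
  return 0
After constant-fold (6 stmts):
  z = 9
  c = 14
  u = c
  x = 0
  v = 8
  return 0
After dead-code-elim (1 stmts):
  return 0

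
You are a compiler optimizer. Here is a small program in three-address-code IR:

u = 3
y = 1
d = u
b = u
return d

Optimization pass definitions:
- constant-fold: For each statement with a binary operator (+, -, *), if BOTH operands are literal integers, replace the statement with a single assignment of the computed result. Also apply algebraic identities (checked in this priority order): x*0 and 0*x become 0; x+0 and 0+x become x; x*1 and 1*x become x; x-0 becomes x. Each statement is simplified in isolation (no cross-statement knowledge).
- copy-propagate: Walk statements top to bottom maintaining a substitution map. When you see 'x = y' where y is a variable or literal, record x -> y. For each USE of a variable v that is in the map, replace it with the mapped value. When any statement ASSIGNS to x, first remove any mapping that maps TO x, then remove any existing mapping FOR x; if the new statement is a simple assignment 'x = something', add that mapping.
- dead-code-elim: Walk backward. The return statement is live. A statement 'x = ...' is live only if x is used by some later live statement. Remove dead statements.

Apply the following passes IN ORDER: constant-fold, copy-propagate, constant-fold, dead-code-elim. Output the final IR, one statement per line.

Initial IR:
  u = 3
  y = 1
  d = u
  b = u
  return d
After constant-fold (5 stmts):
  u = 3
  y = 1
  d = u
  b = u
  return d
After copy-propagate (5 stmts):
  u = 3
  y = 1
  d = 3
  b = 3
  return 3
After constant-fold (5 stmts):
  u = 3
  y = 1
  d = 3
  b = 3
  return 3
After dead-code-elim (1 stmts):
  return 3

Answer: return 3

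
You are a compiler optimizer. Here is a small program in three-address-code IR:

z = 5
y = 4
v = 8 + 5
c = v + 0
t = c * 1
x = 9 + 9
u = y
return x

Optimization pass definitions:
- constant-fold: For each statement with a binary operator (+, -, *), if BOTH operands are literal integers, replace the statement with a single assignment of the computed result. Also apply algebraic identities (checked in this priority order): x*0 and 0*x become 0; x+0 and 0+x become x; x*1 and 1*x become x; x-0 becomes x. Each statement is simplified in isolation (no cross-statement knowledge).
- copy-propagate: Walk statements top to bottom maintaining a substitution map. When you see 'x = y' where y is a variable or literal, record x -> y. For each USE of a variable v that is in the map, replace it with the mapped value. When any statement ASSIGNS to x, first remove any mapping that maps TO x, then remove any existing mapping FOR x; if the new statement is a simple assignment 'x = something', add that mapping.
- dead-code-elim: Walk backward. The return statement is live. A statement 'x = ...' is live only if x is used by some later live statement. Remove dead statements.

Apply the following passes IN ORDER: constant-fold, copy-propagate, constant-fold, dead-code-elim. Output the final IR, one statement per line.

Answer: return 18

Derivation:
Initial IR:
  z = 5
  y = 4
  v = 8 + 5
  c = v + 0
  t = c * 1
  x = 9 + 9
  u = y
  return x
After constant-fold (8 stmts):
  z = 5
  y = 4
  v = 13
  c = v
  t = c
  x = 18
  u = y
  return x
After copy-propagate (8 stmts):
  z = 5
  y = 4
  v = 13
  c = 13
  t = 13
  x = 18
  u = 4
  return 18
After constant-fold (8 stmts):
  z = 5
  y = 4
  v = 13
  c = 13
  t = 13
  x = 18
  u = 4
  return 18
After dead-code-elim (1 stmts):
  return 18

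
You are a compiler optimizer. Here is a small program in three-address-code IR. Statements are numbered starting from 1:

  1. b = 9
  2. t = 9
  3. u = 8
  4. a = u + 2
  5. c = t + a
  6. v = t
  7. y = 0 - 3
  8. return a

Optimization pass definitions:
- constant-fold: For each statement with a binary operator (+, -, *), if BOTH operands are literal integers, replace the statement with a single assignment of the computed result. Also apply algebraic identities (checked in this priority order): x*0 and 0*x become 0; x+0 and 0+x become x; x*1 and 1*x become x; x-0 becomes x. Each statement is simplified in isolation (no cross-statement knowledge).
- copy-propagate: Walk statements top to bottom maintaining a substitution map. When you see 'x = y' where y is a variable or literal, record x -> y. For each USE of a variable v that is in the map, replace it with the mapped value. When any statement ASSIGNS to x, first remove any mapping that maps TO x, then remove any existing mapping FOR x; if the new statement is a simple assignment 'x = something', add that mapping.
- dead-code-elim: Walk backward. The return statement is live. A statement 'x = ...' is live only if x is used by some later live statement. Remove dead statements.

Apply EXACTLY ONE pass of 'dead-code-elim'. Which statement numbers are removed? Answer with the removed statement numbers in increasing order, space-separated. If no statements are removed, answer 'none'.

Answer: 1 2 5 6 7

Derivation:
Backward liveness scan:
Stmt 1 'b = 9': DEAD (b not in live set [])
Stmt 2 't = 9': DEAD (t not in live set [])
Stmt 3 'u = 8': KEEP (u is live); live-in = []
Stmt 4 'a = u + 2': KEEP (a is live); live-in = ['u']
Stmt 5 'c = t + a': DEAD (c not in live set ['a'])
Stmt 6 'v = t': DEAD (v not in live set ['a'])
Stmt 7 'y = 0 - 3': DEAD (y not in live set ['a'])
Stmt 8 'return a': KEEP (return); live-in = ['a']
Removed statement numbers: [1, 2, 5, 6, 7]
Surviving IR:
  u = 8
  a = u + 2
  return a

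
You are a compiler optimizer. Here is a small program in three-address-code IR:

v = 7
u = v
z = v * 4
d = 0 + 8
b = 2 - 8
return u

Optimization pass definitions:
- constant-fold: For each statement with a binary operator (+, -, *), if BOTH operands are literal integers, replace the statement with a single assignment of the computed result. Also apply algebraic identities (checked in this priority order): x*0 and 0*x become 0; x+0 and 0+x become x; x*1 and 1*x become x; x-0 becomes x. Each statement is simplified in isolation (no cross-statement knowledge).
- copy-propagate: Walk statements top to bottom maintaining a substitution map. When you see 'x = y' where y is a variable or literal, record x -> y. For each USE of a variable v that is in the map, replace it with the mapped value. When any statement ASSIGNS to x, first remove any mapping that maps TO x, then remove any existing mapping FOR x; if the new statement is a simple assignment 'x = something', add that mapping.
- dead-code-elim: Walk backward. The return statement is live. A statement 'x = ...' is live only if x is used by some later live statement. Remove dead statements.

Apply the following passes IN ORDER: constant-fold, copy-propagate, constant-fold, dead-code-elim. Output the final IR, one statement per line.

Initial IR:
  v = 7
  u = v
  z = v * 4
  d = 0 + 8
  b = 2 - 8
  return u
After constant-fold (6 stmts):
  v = 7
  u = v
  z = v * 4
  d = 8
  b = -6
  return u
After copy-propagate (6 stmts):
  v = 7
  u = 7
  z = 7 * 4
  d = 8
  b = -6
  return 7
After constant-fold (6 stmts):
  v = 7
  u = 7
  z = 28
  d = 8
  b = -6
  return 7
After dead-code-elim (1 stmts):
  return 7

Answer: return 7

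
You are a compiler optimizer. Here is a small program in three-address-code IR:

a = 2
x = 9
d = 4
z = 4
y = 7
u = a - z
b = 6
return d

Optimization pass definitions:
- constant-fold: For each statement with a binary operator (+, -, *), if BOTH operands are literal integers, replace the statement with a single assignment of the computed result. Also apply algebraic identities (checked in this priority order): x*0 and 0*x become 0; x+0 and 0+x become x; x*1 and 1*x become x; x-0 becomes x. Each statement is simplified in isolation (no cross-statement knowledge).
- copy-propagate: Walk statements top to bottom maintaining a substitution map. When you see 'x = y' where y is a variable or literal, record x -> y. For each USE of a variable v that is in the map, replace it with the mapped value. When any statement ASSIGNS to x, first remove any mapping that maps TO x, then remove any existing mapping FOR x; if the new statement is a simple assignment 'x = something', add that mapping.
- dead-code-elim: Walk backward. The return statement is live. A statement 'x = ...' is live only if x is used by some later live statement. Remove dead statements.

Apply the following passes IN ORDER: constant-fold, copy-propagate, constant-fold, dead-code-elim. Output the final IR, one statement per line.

Answer: return 4

Derivation:
Initial IR:
  a = 2
  x = 9
  d = 4
  z = 4
  y = 7
  u = a - z
  b = 6
  return d
After constant-fold (8 stmts):
  a = 2
  x = 9
  d = 4
  z = 4
  y = 7
  u = a - z
  b = 6
  return d
After copy-propagate (8 stmts):
  a = 2
  x = 9
  d = 4
  z = 4
  y = 7
  u = 2 - 4
  b = 6
  return 4
After constant-fold (8 stmts):
  a = 2
  x = 9
  d = 4
  z = 4
  y = 7
  u = -2
  b = 6
  return 4
After dead-code-elim (1 stmts):
  return 4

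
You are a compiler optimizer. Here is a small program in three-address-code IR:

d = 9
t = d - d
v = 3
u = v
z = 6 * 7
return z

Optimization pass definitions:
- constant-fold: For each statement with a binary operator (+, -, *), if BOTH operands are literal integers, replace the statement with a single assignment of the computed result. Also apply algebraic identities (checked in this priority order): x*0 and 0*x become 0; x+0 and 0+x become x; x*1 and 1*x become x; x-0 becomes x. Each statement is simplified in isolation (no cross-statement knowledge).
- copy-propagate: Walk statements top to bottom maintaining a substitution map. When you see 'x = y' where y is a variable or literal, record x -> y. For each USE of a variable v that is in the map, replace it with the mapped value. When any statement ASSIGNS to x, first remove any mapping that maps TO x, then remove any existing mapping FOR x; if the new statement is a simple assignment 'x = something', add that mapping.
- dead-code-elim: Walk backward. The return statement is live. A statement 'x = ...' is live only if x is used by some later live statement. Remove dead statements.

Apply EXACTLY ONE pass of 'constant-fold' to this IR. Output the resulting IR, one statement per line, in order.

Applying constant-fold statement-by-statement:
  [1] d = 9  (unchanged)
  [2] t = d - d  (unchanged)
  [3] v = 3  (unchanged)
  [4] u = v  (unchanged)
  [5] z = 6 * 7  -> z = 42
  [6] return z  (unchanged)
Result (6 stmts):
  d = 9
  t = d - d
  v = 3
  u = v
  z = 42
  return z

Answer: d = 9
t = d - d
v = 3
u = v
z = 42
return z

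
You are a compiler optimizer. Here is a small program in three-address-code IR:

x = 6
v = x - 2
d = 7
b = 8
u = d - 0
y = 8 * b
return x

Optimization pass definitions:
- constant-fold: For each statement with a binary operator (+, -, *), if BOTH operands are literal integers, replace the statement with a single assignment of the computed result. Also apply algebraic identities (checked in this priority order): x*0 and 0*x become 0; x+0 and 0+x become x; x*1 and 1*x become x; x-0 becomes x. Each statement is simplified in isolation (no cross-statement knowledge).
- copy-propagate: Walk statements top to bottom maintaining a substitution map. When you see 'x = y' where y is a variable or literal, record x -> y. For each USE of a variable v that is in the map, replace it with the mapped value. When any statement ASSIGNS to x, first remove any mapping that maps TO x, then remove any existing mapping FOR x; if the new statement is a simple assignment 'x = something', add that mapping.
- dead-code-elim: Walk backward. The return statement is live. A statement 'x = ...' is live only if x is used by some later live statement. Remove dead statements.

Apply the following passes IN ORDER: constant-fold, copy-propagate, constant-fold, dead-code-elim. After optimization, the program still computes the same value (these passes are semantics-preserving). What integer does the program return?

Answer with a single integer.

Answer: 6

Derivation:
Initial IR:
  x = 6
  v = x - 2
  d = 7
  b = 8
  u = d - 0
  y = 8 * b
  return x
After constant-fold (7 stmts):
  x = 6
  v = x - 2
  d = 7
  b = 8
  u = d
  y = 8 * b
  return x
After copy-propagate (7 stmts):
  x = 6
  v = 6 - 2
  d = 7
  b = 8
  u = 7
  y = 8 * 8
  return 6
After constant-fold (7 stmts):
  x = 6
  v = 4
  d = 7
  b = 8
  u = 7
  y = 64
  return 6
After dead-code-elim (1 stmts):
  return 6
Evaluate:
  x = 6  =>  x = 6
  v = x - 2  =>  v = 4
  d = 7  =>  d = 7
  b = 8  =>  b = 8
  u = d - 0  =>  u = 7
  y = 8 * b  =>  y = 64
  return x = 6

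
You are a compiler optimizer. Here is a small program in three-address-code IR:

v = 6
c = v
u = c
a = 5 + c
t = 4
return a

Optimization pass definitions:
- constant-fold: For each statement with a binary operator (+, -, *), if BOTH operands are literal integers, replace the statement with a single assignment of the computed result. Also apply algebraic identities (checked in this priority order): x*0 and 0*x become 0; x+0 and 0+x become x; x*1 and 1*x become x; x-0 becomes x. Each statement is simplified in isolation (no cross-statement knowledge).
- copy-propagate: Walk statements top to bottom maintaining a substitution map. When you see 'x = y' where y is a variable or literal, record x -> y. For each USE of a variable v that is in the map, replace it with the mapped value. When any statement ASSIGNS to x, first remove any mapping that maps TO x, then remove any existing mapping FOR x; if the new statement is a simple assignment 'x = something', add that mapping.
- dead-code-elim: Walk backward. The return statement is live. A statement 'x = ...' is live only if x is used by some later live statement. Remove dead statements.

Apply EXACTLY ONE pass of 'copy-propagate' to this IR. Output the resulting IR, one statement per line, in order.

Applying copy-propagate statement-by-statement:
  [1] v = 6  (unchanged)
  [2] c = v  -> c = 6
  [3] u = c  -> u = 6
  [4] a = 5 + c  -> a = 5 + 6
  [5] t = 4  (unchanged)
  [6] return a  (unchanged)
Result (6 stmts):
  v = 6
  c = 6
  u = 6
  a = 5 + 6
  t = 4
  return a

Answer: v = 6
c = 6
u = 6
a = 5 + 6
t = 4
return a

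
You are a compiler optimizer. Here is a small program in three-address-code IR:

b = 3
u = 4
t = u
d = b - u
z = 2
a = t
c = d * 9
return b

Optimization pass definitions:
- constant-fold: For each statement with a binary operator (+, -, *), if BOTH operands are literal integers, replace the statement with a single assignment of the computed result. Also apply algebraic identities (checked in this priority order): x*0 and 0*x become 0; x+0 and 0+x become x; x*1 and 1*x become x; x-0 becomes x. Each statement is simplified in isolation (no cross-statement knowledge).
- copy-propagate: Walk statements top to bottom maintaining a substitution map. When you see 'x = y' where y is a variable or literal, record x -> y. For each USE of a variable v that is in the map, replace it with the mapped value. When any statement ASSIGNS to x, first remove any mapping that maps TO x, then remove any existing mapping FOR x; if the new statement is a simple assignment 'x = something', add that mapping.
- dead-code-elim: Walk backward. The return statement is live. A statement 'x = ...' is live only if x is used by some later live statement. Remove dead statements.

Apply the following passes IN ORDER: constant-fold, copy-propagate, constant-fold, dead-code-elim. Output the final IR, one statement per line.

Initial IR:
  b = 3
  u = 4
  t = u
  d = b - u
  z = 2
  a = t
  c = d * 9
  return b
After constant-fold (8 stmts):
  b = 3
  u = 4
  t = u
  d = b - u
  z = 2
  a = t
  c = d * 9
  return b
After copy-propagate (8 stmts):
  b = 3
  u = 4
  t = 4
  d = 3 - 4
  z = 2
  a = 4
  c = d * 9
  return 3
After constant-fold (8 stmts):
  b = 3
  u = 4
  t = 4
  d = -1
  z = 2
  a = 4
  c = d * 9
  return 3
After dead-code-elim (1 stmts):
  return 3

Answer: return 3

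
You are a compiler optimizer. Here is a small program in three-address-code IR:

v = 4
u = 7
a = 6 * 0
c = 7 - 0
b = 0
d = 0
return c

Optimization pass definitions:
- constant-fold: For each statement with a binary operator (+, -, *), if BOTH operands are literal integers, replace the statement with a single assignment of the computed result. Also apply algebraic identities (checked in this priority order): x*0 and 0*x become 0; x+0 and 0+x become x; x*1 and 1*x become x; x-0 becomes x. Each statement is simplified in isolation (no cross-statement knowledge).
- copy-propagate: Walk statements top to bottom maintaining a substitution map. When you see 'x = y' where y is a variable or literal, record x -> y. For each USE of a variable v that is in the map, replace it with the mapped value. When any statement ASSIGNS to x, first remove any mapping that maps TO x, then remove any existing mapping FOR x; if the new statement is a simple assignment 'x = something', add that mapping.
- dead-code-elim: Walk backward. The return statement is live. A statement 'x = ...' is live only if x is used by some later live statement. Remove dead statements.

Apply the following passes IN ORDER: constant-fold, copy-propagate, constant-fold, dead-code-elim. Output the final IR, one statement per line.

Initial IR:
  v = 4
  u = 7
  a = 6 * 0
  c = 7 - 0
  b = 0
  d = 0
  return c
After constant-fold (7 stmts):
  v = 4
  u = 7
  a = 0
  c = 7
  b = 0
  d = 0
  return c
After copy-propagate (7 stmts):
  v = 4
  u = 7
  a = 0
  c = 7
  b = 0
  d = 0
  return 7
After constant-fold (7 stmts):
  v = 4
  u = 7
  a = 0
  c = 7
  b = 0
  d = 0
  return 7
After dead-code-elim (1 stmts):
  return 7

Answer: return 7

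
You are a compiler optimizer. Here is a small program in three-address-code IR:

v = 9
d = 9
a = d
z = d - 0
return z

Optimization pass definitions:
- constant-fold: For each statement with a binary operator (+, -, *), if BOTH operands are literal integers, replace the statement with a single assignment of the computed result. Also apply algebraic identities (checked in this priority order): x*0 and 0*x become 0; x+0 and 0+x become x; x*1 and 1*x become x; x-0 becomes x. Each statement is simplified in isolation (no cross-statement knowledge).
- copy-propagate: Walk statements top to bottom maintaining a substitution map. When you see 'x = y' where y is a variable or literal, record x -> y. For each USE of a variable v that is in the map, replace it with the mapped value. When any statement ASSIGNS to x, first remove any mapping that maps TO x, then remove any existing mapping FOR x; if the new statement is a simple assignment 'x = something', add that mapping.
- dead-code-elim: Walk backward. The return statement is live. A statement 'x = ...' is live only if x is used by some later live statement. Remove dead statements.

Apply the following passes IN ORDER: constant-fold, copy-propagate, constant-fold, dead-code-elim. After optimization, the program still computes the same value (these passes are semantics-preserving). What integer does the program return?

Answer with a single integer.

Answer: 9

Derivation:
Initial IR:
  v = 9
  d = 9
  a = d
  z = d - 0
  return z
After constant-fold (5 stmts):
  v = 9
  d = 9
  a = d
  z = d
  return z
After copy-propagate (5 stmts):
  v = 9
  d = 9
  a = 9
  z = 9
  return 9
After constant-fold (5 stmts):
  v = 9
  d = 9
  a = 9
  z = 9
  return 9
After dead-code-elim (1 stmts):
  return 9
Evaluate:
  v = 9  =>  v = 9
  d = 9  =>  d = 9
  a = d  =>  a = 9
  z = d - 0  =>  z = 9
  return z = 9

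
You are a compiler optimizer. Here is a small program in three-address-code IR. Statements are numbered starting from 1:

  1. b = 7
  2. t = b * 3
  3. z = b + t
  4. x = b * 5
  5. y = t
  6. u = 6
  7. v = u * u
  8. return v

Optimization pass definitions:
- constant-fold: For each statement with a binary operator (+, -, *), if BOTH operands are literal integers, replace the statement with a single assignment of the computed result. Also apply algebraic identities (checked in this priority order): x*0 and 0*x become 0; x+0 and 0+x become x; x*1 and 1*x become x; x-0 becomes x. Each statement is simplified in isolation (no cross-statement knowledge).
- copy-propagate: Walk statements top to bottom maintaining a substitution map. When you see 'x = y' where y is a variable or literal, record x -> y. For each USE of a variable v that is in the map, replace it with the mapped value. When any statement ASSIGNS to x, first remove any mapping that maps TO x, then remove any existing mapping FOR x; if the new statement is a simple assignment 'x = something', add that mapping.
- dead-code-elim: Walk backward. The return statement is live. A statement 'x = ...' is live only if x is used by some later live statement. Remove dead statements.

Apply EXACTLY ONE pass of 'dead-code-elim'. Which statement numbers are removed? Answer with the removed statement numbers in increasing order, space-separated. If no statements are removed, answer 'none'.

Backward liveness scan:
Stmt 1 'b = 7': DEAD (b not in live set [])
Stmt 2 't = b * 3': DEAD (t not in live set [])
Stmt 3 'z = b + t': DEAD (z not in live set [])
Stmt 4 'x = b * 5': DEAD (x not in live set [])
Stmt 5 'y = t': DEAD (y not in live set [])
Stmt 6 'u = 6': KEEP (u is live); live-in = []
Stmt 7 'v = u * u': KEEP (v is live); live-in = ['u']
Stmt 8 'return v': KEEP (return); live-in = ['v']
Removed statement numbers: [1, 2, 3, 4, 5]
Surviving IR:
  u = 6
  v = u * u
  return v

Answer: 1 2 3 4 5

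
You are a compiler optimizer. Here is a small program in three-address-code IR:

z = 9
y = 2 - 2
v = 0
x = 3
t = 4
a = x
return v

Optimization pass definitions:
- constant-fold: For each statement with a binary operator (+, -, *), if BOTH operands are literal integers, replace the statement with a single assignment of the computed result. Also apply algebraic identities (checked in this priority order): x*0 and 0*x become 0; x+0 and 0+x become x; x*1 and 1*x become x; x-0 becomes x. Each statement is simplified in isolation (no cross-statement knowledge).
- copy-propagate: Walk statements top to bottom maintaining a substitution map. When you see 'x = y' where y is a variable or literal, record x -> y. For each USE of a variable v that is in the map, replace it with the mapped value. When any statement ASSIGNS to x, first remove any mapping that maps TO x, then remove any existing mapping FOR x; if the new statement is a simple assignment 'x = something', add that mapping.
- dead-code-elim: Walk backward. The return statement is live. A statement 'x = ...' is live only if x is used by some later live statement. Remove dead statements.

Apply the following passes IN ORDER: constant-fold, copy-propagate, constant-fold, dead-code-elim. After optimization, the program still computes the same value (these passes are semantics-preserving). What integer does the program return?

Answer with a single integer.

Answer: 0

Derivation:
Initial IR:
  z = 9
  y = 2 - 2
  v = 0
  x = 3
  t = 4
  a = x
  return v
After constant-fold (7 stmts):
  z = 9
  y = 0
  v = 0
  x = 3
  t = 4
  a = x
  return v
After copy-propagate (7 stmts):
  z = 9
  y = 0
  v = 0
  x = 3
  t = 4
  a = 3
  return 0
After constant-fold (7 stmts):
  z = 9
  y = 0
  v = 0
  x = 3
  t = 4
  a = 3
  return 0
After dead-code-elim (1 stmts):
  return 0
Evaluate:
  z = 9  =>  z = 9
  y = 2 - 2  =>  y = 0
  v = 0  =>  v = 0
  x = 3  =>  x = 3
  t = 4  =>  t = 4
  a = x  =>  a = 3
  return v = 0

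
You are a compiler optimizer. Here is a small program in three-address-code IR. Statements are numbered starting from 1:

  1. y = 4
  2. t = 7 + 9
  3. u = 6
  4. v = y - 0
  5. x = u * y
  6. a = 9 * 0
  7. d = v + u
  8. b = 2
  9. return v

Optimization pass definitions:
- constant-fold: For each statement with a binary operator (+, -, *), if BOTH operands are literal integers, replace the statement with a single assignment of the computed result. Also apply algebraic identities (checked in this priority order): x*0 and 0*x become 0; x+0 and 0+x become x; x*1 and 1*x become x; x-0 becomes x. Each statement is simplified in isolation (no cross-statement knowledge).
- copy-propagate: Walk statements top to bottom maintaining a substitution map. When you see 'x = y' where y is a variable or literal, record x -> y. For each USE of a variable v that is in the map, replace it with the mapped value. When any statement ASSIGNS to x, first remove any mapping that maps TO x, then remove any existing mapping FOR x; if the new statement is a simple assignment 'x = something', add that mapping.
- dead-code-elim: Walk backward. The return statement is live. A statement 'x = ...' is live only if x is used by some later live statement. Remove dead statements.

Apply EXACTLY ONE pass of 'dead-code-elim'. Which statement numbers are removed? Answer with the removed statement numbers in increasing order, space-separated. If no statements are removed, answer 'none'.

Backward liveness scan:
Stmt 1 'y = 4': KEEP (y is live); live-in = []
Stmt 2 't = 7 + 9': DEAD (t not in live set ['y'])
Stmt 3 'u = 6': DEAD (u not in live set ['y'])
Stmt 4 'v = y - 0': KEEP (v is live); live-in = ['y']
Stmt 5 'x = u * y': DEAD (x not in live set ['v'])
Stmt 6 'a = 9 * 0': DEAD (a not in live set ['v'])
Stmt 7 'd = v + u': DEAD (d not in live set ['v'])
Stmt 8 'b = 2': DEAD (b not in live set ['v'])
Stmt 9 'return v': KEEP (return); live-in = ['v']
Removed statement numbers: [2, 3, 5, 6, 7, 8]
Surviving IR:
  y = 4
  v = y - 0
  return v

Answer: 2 3 5 6 7 8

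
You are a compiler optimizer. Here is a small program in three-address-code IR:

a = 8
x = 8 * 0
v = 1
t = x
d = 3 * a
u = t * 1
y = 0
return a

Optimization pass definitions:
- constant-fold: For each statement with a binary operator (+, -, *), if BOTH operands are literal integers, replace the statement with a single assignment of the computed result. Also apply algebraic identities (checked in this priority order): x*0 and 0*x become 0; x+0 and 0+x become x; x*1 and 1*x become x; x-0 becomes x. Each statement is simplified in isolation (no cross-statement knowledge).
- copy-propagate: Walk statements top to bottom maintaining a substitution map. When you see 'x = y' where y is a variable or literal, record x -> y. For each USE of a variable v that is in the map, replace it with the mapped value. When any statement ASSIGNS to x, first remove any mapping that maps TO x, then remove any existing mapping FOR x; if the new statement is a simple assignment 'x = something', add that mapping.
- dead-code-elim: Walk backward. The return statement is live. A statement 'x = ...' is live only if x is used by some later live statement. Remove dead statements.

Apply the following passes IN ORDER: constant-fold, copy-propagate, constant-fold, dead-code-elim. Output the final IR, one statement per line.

Initial IR:
  a = 8
  x = 8 * 0
  v = 1
  t = x
  d = 3 * a
  u = t * 1
  y = 0
  return a
After constant-fold (8 stmts):
  a = 8
  x = 0
  v = 1
  t = x
  d = 3 * a
  u = t
  y = 0
  return a
After copy-propagate (8 stmts):
  a = 8
  x = 0
  v = 1
  t = 0
  d = 3 * 8
  u = 0
  y = 0
  return 8
After constant-fold (8 stmts):
  a = 8
  x = 0
  v = 1
  t = 0
  d = 24
  u = 0
  y = 0
  return 8
After dead-code-elim (1 stmts):
  return 8

Answer: return 8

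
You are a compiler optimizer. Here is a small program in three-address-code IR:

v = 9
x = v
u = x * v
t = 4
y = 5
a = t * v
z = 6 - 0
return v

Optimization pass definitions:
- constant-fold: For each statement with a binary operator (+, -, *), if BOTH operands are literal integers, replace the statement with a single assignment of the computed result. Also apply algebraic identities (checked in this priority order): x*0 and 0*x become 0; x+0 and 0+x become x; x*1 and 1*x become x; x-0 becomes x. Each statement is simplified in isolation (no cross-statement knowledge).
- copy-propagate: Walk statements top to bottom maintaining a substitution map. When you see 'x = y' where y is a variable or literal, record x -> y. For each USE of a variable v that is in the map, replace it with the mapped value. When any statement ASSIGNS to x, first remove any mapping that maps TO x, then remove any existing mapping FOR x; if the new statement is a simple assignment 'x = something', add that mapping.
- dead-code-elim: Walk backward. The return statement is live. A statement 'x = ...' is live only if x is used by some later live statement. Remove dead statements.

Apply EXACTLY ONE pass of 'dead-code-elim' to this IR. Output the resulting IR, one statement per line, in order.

Answer: v = 9
return v

Derivation:
Applying dead-code-elim statement-by-statement:
  [8] return v  -> KEEP (return); live=['v']
  [7] z = 6 - 0  -> DEAD (z not live)
  [6] a = t * v  -> DEAD (a not live)
  [5] y = 5  -> DEAD (y not live)
  [4] t = 4  -> DEAD (t not live)
  [3] u = x * v  -> DEAD (u not live)
  [2] x = v  -> DEAD (x not live)
  [1] v = 9  -> KEEP; live=[]
Result (2 stmts):
  v = 9
  return v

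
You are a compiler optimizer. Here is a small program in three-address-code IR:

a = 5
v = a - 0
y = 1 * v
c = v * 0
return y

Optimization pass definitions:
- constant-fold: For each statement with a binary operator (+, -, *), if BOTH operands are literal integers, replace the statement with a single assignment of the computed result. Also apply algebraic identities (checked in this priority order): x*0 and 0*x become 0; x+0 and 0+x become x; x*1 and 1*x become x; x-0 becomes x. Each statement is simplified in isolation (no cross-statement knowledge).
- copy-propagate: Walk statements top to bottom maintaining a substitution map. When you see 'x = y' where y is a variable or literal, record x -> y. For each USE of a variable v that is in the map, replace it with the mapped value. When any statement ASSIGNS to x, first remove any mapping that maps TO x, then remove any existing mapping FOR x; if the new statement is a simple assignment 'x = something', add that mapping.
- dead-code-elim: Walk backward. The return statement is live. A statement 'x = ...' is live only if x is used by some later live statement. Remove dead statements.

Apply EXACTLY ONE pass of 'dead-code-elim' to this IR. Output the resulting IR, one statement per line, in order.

Answer: a = 5
v = a - 0
y = 1 * v
return y

Derivation:
Applying dead-code-elim statement-by-statement:
  [5] return y  -> KEEP (return); live=['y']
  [4] c = v * 0  -> DEAD (c not live)
  [3] y = 1 * v  -> KEEP; live=['v']
  [2] v = a - 0  -> KEEP; live=['a']
  [1] a = 5  -> KEEP; live=[]
Result (4 stmts):
  a = 5
  v = a - 0
  y = 1 * v
  return y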